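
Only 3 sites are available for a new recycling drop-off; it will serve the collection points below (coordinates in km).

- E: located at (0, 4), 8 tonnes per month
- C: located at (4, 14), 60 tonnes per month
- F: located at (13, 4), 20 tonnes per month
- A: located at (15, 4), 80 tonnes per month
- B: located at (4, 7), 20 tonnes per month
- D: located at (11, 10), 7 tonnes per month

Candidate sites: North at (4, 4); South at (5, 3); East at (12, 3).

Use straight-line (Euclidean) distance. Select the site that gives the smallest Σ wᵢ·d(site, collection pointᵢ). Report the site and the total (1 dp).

Total weighted distance at each candidate:
  North (4, 4): total = 1816.5
  South (5, 3): total = 1815.7
  East (12, 3): total = 1422.1
Minimum is at East with total 1422.1 km.

East, total 1422.1 km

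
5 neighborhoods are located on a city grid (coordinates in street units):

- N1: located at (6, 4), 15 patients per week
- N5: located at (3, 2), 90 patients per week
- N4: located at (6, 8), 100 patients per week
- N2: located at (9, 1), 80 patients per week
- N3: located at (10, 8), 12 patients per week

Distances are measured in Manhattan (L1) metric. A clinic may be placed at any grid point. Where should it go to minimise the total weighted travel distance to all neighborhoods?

(6, 2)

Manhattan distance separates: Σwᵢ(|x−xᵢ|+|y−yᵢ|) = Σwᵢ|x−xᵢ| + Σwᵢ|y−yᵢ|, so x and y are optimised independently as 1-D weighted medians.
Total weight W = 297; half = 148.5.
x-coordinate, sorted with cumulative weight:
  x=3 (N5, w=90) cum 90
  x=6 (N1, w=15) cum 105
  x=6 (N4, w=100) cum 205  ← median
  x=9 (N2, w=80) cum 285
  x=10 (N3, w=12) cum 297
⇒ x* = 6
y-coordinate, sorted with cumulative weight:
  y=1 (N2, w=80) cum 80
  y=2 (N5, w=90) cum 170  ← median
  y=4 (N1, w=15) cum 185
  y=8 (N4, w=100) cum 285
  y=8 (N3, w=12) cum 297
⇒ y* = 2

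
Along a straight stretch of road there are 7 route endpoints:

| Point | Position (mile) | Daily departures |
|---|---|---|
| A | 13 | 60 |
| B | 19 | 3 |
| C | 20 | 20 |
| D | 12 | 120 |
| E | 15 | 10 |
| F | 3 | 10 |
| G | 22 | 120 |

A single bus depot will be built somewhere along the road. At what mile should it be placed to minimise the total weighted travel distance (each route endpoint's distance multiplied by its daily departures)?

For a sum of weighted absolute distances on a line, the optimum is the weighted median (not the mean). Total weight W = 343; half-weight = 171.5.
Sort by position and accumulate weight:
  mile 3 (F, w=10) → cum 10
  mile 12 (D, w=120) → cum 130
  mile 13 (A, w=60) → cum 190  ≥ 171.5 → median here
  mile 15 (E, w=10) → cum 200
  mile 19 (B, w=3) → cum 203
  mile 20 (C, w=20) → cum 223
  mile 22 (G, w=120) → cum 343
Optimal location: mile 13.

x = 13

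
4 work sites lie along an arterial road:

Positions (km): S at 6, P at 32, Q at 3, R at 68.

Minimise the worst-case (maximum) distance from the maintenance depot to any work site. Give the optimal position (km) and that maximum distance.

location 35.5, max distance 32.5

The 1-center on a line is the midpoint of the two extreme points: leftmost at 3, rightmost at 68.
Optimal location = (3 + 68)/2 = 35.5; maximum distance = (68 − 3)/2 = 32.5.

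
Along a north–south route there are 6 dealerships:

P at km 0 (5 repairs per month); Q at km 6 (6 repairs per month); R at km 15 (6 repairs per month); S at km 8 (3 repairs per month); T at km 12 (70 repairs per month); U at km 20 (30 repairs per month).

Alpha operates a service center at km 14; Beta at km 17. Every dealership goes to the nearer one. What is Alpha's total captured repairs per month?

The indifferent point is the midpoint (14+17)/2 = 15.5; dealerships left of it (closer to Alpha at 14) go to Alpha, those right go to Beta.
  P at 0 (w=5) → Alpha
  Q at 6 (w=6) → Alpha
  S at 8 (w=3) → Alpha
  T at 12 (w=70) → Alpha
  R at 15 (w=6) → Alpha
  U at 20 (w=30) → Beta
Alpha captures 90; Beta captures 30.

90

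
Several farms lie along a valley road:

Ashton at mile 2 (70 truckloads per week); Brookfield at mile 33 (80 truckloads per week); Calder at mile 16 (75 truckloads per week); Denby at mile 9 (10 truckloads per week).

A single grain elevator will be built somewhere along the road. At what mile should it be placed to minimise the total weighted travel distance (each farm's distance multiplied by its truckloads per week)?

x = 16

For a sum of weighted absolute distances on a line, the optimum is the weighted median (not the mean). Total weight W = 235; half-weight = 117.5.
Sort by position and accumulate weight:
  mile 2 (Ashton, w=70) → cum 70
  mile 9 (Denby, w=10) → cum 80
  mile 16 (Calder, w=75) → cum 155  ≥ 117.5 → median here
  mile 33 (Brookfield, w=80) → cum 235
Optimal location: mile 16.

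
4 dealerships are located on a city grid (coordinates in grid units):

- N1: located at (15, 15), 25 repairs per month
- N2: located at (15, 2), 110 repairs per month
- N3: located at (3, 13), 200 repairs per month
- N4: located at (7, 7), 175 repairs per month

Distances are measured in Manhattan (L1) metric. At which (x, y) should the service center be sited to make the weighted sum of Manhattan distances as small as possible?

Manhattan distance separates: Σwᵢ(|x−xᵢ|+|y−yᵢ|) = Σwᵢ|x−xᵢ| + Σwᵢ|y−yᵢ|, so x and y are optimised independently as 1-D weighted medians.
Total weight W = 510; half = 255.
x-coordinate, sorted with cumulative weight:
  x=3 (N3, w=200) cum 200
  x=7 (N4, w=175) cum 375  ← median
  x=15 (N1, w=25) cum 400
  x=15 (N2, w=110) cum 510
⇒ x* = 7
y-coordinate, sorted with cumulative weight:
  y=2 (N2, w=110) cum 110
  y=7 (N4, w=175) cum 285  ← median
  y=13 (N3, w=200) cum 485
  y=15 (N1, w=25) cum 510
⇒ y* = 7

(7, 7)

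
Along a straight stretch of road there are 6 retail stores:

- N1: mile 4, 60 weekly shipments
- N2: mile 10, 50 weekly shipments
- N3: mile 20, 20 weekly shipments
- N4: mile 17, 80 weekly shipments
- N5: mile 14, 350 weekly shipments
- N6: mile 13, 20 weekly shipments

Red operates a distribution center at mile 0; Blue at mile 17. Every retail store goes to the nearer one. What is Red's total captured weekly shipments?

The indifferent point is the midpoint (0+17)/2 = 8.5; retail stores left of it (closer to Red at 0) go to Red, those right go to Blue.
  N1 at 4 (w=60) → Red
  N2 at 10 (w=50) → Blue
  N6 at 13 (w=20) → Blue
  N5 at 14 (w=350) → Blue
  N4 at 17 (w=80) → Blue
  N3 at 20 (w=20) → Blue
Red captures 60; Blue captures 520.

60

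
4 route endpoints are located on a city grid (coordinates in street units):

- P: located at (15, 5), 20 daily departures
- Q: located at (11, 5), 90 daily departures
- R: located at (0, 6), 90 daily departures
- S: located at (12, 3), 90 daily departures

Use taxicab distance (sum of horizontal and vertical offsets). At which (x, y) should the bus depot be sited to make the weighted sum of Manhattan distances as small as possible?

Manhattan distance separates: Σwᵢ(|x−xᵢ|+|y−yᵢ|) = Σwᵢ|x−xᵢ| + Σwᵢ|y−yᵢ|, so x and y are optimised independently as 1-D weighted medians.
Total weight W = 290; half = 145.
x-coordinate, sorted with cumulative weight:
  x=0 (R, w=90) cum 90
  x=11 (Q, w=90) cum 180  ← median
  x=12 (S, w=90) cum 270
  x=15 (P, w=20) cum 290
⇒ x* = 11
y-coordinate, sorted with cumulative weight:
  y=3 (S, w=90) cum 90
  y=5 (P, w=20) cum 110
  y=5 (Q, w=90) cum 200  ← median
  y=6 (R, w=90) cum 290
⇒ y* = 5

(11, 5)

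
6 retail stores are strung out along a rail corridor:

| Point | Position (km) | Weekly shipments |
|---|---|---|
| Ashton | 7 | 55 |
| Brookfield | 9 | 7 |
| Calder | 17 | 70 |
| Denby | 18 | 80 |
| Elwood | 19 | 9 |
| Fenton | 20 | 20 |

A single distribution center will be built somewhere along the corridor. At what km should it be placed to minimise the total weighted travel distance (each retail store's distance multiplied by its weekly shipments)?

x = 17

For a sum of weighted absolute distances on a line, the optimum is the weighted median (not the mean). Total weight W = 241; half-weight = 120.5.
Sort by position and accumulate weight:
  km 7 (Ashton, w=55) → cum 55
  km 9 (Brookfield, w=7) → cum 62
  km 17 (Calder, w=70) → cum 132  ≥ 120.5 → median here
  km 18 (Denby, w=80) → cum 212
  km 19 (Elwood, w=9) → cum 221
  km 20 (Fenton, w=20) → cum 241
Optimal location: km 17.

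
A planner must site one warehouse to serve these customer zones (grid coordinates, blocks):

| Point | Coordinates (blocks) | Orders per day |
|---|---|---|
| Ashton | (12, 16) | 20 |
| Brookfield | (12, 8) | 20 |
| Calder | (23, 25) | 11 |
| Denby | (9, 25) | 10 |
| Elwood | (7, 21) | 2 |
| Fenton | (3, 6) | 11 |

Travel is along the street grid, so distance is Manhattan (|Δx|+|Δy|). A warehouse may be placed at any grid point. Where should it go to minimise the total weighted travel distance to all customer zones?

(12, 16)

Manhattan distance separates: Σwᵢ(|x−xᵢ|+|y−yᵢ|) = Σwᵢ|x−xᵢ| + Σwᵢ|y−yᵢ|, so x and y are optimised independently as 1-D weighted medians.
Total weight W = 74; half = 37.
x-coordinate, sorted with cumulative weight:
  x=3 (Fenton, w=11) cum 11
  x=7 (Elwood, w=2) cum 13
  x=9 (Denby, w=10) cum 23
  x=12 (Ashton, w=20) cum 43  ← median
  x=12 (Brookfield, w=20) cum 63
  x=23 (Calder, w=11) cum 74
⇒ x* = 12
y-coordinate, sorted with cumulative weight:
  y=6 (Fenton, w=11) cum 11
  y=8 (Brookfield, w=20) cum 31
  y=16 (Ashton, w=20) cum 51  ← median
  y=21 (Elwood, w=2) cum 53
  y=25 (Calder, w=11) cum 64
  y=25 (Denby, w=10) cum 74
⇒ y* = 16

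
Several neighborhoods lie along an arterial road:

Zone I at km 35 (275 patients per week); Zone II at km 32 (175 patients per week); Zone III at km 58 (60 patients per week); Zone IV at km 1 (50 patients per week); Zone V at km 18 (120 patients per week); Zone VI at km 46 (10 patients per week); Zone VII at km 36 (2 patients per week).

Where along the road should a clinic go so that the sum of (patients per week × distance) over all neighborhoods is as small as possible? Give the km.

For a sum of weighted absolute distances on a line, the optimum is the weighted median (not the mean). Total weight W = 692; half-weight = 346.
Sort by position and accumulate weight:
  km 1 (Zone IV, w=50) → cum 50
  km 18 (Zone V, w=120) → cum 170
  km 32 (Zone II, w=175) → cum 345
  km 35 (Zone I, w=275) → cum 620  ≥ 346 → median here
  km 36 (Zone VII, w=2) → cum 622
  km 46 (Zone VI, w=10) → cum 632
  km 58 (Zone III, w=60) → cum 692
Optimal location: km 35.

x = 35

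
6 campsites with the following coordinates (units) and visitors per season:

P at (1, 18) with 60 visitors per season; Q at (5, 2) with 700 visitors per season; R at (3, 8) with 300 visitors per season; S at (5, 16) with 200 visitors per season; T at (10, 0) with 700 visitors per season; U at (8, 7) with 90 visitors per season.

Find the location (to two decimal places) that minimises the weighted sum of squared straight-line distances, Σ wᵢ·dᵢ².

(6.43, 4.25)

The minimiser of Σwᵢ‖p−pᵢ‖² is the weighted centroid p* = (Σwᵢpᵢ)/(Σwᵢ).
Σwᵢ = 2050.
Σwᵢxᵢ = 60·1 + 700·5 + 300·3 + 200·5 + 700·10 + 90·8 = 13180.
Σwᵢyᵢ = 60·18 + 700·2 + 300·8 + 200·16 + 700·0 + 90·7 = 8710.
x* = 13180/2050 = 6.43, y* = 8710/2050 = 4.25.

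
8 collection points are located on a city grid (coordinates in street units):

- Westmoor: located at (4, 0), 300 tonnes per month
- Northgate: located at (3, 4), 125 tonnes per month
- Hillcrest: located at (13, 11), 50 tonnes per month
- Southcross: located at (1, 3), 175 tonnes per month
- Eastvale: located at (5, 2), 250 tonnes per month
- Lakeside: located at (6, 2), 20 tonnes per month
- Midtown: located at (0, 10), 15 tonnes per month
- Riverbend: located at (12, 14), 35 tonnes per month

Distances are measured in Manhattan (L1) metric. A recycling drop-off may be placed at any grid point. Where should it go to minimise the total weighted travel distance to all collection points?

(4, 2)

Manhattan distance separates: Σwᵢ(|x−xᵢ|+|y−yᵢ|) = Σwᵢ|x−xᵢ| + Σwᵢ|y−yᵢ|, so x and y are optimised independently as 1-D weighted medians.
Total weight W = 970; half = 485.
x-coordinate, sorted with cumulative weight:
  x=0 (Midtown, w=15) cum 15
  x=1 (Southcross, w=175) cum 190
  x=3 (Northgate, w=125) cum 315
  x=4 (Westmoor, w=300) cum 615  ← median
  x=5 (Eastvale, w=250) cum 865
  x=6 (Lakeside, w=20) cum 885
  x=12 (Riverbend, w=35) cum 920
  x=13 (Hillcrest, w=50) cum 970
⇒ x* = 4
y-coordinate, sorted with cumulative weight:
  y=0 (Westmoor, w=300) cum 300
  y=2 (Eastvale, w=250) cum 550  ← median
  y=2 (Lakeside, w=20) cum 570
  y=3 (Southcross, w=175) cum 745
  y=4 (Northgate, w=125) cum 870
  y=10 (Midtown, w=15) cum 885
  y=11 (Hillcrest, w=50) cum 935
  y=14 (Riverbend, w=35) cum 970
⇒ y* = 2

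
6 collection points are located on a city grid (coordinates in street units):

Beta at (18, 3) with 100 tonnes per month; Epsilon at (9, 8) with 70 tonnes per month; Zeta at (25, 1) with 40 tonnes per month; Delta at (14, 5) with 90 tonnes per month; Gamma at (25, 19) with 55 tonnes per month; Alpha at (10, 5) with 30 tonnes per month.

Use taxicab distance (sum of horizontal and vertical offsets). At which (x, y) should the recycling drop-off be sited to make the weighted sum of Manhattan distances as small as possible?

(18, 5)

Manhattan distance separates: Σwᵢ(|x−xᵢ|+|y−yᵢ|) = Σwᵢ|x−xᵢ| + Σwᵢ|y−yᵢ|, so x and y are optimised independently as 1-D weighted medians.
Total weight W = 385; half = 192.5.
x-coordinate, sorted with cumulative weight:
  x=9 (Epsilon, w=70) cum 70
  x=10 (Alpha, w=30) cum 100
  x=14 (Delta, w=90) cum 190
  x=18 (Beta, w=100) cum 290  ← median
  x=25 (Zeta, w=40) cum 330
  x=25 (Gamma, w=55) cum 385
⇒ x* = 18
y-coordinate, sorted with cumulative weight:
  y=1 (Zeta, w=40) cum 40
  y=3 (Beta, w=100) cum 140
  y=5 (Delta, w=90) cum 230  ← median
  y=5 (Alpha, w=30) cum 260
  y=8 (Epsilon, w=70) cum 330
  y=19 (Gamma, w=55) cum 385
⇒ y* = 5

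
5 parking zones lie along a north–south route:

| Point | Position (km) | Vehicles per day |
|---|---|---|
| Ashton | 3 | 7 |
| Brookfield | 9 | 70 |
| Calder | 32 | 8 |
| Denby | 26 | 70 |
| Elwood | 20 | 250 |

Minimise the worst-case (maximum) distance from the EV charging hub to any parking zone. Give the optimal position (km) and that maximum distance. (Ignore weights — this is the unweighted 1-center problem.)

The 1-center on a line is the midpoint of the two extreme points: leftmost at 3, rightmost at 32.
Optimal location = (3 + 32)/2 = 17.5; maximum distance = (32 − 3)/2 = 14.5.

location 17.5, max distance 14.5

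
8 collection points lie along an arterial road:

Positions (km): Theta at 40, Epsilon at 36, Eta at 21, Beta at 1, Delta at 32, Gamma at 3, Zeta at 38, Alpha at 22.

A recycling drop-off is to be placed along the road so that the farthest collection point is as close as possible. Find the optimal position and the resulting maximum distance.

The 1-center on a line is the midpoint of the two extreme points: leftmost at 1, rightmost at 40.
Optimal location = (1 + 40)/2 = 20.5; maximum distance = (40 − 1)/2 = 19.5.

location 20.5, max distance 19.5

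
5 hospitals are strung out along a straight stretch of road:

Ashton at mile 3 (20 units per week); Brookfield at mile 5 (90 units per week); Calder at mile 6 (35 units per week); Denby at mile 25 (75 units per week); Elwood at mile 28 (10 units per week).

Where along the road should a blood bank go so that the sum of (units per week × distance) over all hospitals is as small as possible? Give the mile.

x = 6

For a sum of weighted absolute distances on a line, the optimum is the weighted median (not the mean). Total weight W = 230; half-weight = 115.
Sort by position and accumulate weight:
  mile 3 (Ashton, w=20) → cum 20
  mile 5 (Brookfield, w=90) → cum 110
  mile 6 (Calder, w=35) → cum 145  ≥ 115 → median here
  mile 25 (Denby, w=75) → cum 220
  mile 28 (Elwood, w=10) → cum 230
Optimal location: mile 6.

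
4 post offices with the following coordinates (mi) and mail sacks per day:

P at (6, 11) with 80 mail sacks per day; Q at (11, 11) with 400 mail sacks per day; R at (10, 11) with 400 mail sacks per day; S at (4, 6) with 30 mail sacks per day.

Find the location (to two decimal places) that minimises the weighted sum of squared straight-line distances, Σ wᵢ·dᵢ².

(9.89, 10.84)

The minimiser of Σwᵢ‖p−pᵢ‖² is the weighted centroid p* = (Σwᵢpᵢ)/(Σwᵢ).
Σwᵢ = 910.
Σwᵢxᵢ = 80·6 + 400·11 + 400·10 + 30·4 = 9000.
Σwᵢyᵢ = 80·11 + 400·11 + 400·11 + 30·6 = 9860.
x* = 9000/910 = 9.89, y* = 9860/910 = 10.84.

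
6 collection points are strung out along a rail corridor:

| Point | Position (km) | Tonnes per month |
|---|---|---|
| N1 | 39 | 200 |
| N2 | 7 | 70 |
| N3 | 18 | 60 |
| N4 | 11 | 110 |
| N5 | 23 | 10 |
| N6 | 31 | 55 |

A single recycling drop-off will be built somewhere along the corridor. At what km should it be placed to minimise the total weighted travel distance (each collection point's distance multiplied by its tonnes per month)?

For a sum of weighted absolute distances on a line, the optimum is the weighted median (not the mean). Total weight W = 505; half-weight = 252.5.
Sort by position and accumulate weight:
  km 7 (N2, w=70) → cum 70
  km 11 (N4, w=110) → cum 180
  km 18 (N3, w=60) → cum 240
  km 23 (N5, w=10) → cum 250
  km 31 (N6, w=55) → cum 305  ≥ 252.5 → median here
  km 39 (N1, w=200) → cum 505
Optimal location: km 31.

x = 31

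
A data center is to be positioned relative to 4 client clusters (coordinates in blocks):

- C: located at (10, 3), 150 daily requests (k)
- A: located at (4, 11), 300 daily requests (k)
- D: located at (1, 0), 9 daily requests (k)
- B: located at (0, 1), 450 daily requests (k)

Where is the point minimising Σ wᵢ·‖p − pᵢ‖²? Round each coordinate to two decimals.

The minimiser of Σwᵢ‖p−pᵢ‖² is the weighted centroid p* = (Σwᵢpᵢ)/(Σwᵢ).
Σwᵢ = 909.
Σwᵢxᵢ = 150·10 + 300·4 + 9·1 + 450·0 = 2709.
Σwᵢyᵢ = 150·3 + 300·11 + 9·0 + 450·1 = 4200.
x* = 2709/909 = 2.98, y* = 4200/909 = 4.62.

(2.98, 4.62)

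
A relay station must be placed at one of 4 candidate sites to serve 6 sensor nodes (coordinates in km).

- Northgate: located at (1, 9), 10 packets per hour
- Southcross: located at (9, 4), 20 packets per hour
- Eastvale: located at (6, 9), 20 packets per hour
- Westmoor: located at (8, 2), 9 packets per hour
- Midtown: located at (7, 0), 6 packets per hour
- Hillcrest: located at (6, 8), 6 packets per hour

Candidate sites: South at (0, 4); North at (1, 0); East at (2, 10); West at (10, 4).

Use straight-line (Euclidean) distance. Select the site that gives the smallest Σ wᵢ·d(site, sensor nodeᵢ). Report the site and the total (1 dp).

West, total 340.4 km

Total weighted distance at each candidate:
  South (0, 4): total = 553.1
  North (1, 0): total = 632.9
  East (2, 10): total = 464.9
  West (10, 4): total = 340.4
Minimum is at West with total 340.4 km.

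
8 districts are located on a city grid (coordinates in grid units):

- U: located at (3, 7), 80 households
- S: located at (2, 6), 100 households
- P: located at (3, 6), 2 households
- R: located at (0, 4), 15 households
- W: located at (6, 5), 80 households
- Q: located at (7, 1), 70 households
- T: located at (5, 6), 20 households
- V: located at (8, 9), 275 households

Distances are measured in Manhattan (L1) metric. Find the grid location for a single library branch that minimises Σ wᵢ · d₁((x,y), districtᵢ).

Manhattan distance separates: Σwᵢ(|x−xᵢ|+|y−yᵢ|) = Σwᵢ|x−xᵢ| + Σwᵢ|y−yᵢ|, so x and y are optimised independently as 1-D weighted medians.
Total weight W = 642; half = 321.
x-coordinate, sorted with cumulative weight:
  x=0 (R, w=15) cum 15
  x=2 (S, w=100) cum 115
  x=3 (U, w=80) cum 195
  x=3 (P, w=2) cum 197
  x=5 (T, w=20) cum 217
  x=6 (W, w=80) cum 297
  x=7 (Q, w=70) cum 367  ← median
  x=8 (V, w=275) cum 642
⇒ x* = 7
y-coordinate, sorted with cumulative weight:
  y=1 (Q, w=70) cum 70
  y=4 (R, w=15) cum 85
  y=5 (W, w=80) cum 165
  y=6 (S, w=100) cum 265
  y=6 (P, w=2) cum 267
  y=6 (T, w=20) cum 287
  y=7 (U, w=80) cum 367  ← median
  y=9 (V, w=275) cum 642
⇒ y* = 7

(7, 7)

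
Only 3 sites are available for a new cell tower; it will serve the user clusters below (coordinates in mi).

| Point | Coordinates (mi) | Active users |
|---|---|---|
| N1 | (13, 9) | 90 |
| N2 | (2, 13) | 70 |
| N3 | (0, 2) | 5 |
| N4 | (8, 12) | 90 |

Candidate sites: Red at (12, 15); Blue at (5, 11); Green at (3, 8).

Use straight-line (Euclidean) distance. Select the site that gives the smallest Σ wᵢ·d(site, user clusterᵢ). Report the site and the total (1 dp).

Total weighted distance at each candidate:
  Red (12, 15): total = 1799.8
  Blue (5, 11): total = 1330.6
  Green (3, 8): total = 1871.2
Minimum is at Blue with total 1330.6 mi.

Blue, total 1330.6 mi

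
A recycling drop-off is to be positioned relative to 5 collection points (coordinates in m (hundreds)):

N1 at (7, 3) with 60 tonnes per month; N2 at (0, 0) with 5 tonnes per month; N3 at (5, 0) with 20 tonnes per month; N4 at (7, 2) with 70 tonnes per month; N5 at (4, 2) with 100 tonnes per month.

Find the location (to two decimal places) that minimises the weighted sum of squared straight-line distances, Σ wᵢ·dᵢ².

The minimiser of Σwᵢ‖p−pᵢ‖² is the weighted centroid p* = (Σwᵢpᵢ)/(Σwᵢ).
Σwᵢ = 255.
Σwᵢxᵢ = 60·7 + 5·0 + 20·5 + 70·7 + 100·4 = 1410.
Σwᵢyᵢ = 60·3 + 5·0 + 20·0 + 70·2 + 100·2 = 520.
x* = 1410/255 = 5.53, y* = 520/255 = 2.04.

(5.53, 2.04)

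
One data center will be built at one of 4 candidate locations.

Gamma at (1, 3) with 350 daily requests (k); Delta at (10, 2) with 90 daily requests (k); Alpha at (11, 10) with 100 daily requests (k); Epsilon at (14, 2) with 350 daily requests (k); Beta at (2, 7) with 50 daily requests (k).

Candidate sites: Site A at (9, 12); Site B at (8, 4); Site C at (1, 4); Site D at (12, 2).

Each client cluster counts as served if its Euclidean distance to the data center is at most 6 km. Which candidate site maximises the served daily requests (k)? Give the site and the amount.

Coverage radius r = 6 km; a point is covered iff (Δx)²+(Δy)² ≤ 6² = 36.
  Site A (9, 12): covers {Alpha} → 100
  Site B (8, 4): covers {Delta} → 90
  Site C (1, 4): covers {Gamma, Beta} → 400
  Site D (12, 2): covers {Delta, Epsilon} → 440
Maximum coverage at Site D: 440 daily requests (k).

Site D, covering 440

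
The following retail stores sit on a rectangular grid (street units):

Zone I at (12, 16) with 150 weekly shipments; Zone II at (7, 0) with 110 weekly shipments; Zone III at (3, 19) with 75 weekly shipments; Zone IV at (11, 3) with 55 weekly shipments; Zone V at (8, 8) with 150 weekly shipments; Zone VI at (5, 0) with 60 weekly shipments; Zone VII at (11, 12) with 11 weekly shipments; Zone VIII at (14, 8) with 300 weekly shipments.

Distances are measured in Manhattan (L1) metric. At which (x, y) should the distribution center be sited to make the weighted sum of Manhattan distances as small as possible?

Manhattan distance separates: Σwᵢ(|x−xᵢ|+|y−yᵢ|) = Σwᵢ|x−xᵢ| + Σwᵢ|y−yᵢ|, so x and y are optimised independently as 1-D weighted medians.
Total weight W = 911; half = 455.5.
x-coordinate, sorted with cumulative weight:
  x=3 (Zone III, w=75) cum 75
  x=5 (Zone VI, w=60) cum 135
  x=7 (Zone II, w=110) cum 245
  x=8 (Zone V, w=150) cum 395
  x=11 (Zone IV, w=55) cum 450
  x=11 (Zone VII, w=11) cum 461  ← median
  x=12 (Zone I, w=150) cum 611
  x=14 (Zone VIII, w=300) cum 911
⇒ x* = 11
y-coordinate, sorted with cumulative weight:
  y=0 (Zone II, w=110) cum 110
  y=0 (Zone VI, w=60) cum 170
  y=3 (Zone IV, w=55) cum 225
  y=8 (Zone V, w=150) cum 375
  y=8 (Zone VIII, w=300) cum 675  ← median
  y=12 (Zone VII, w=11) cum 686
  y=16 (Zone I, w=150) cum 836
  y=19 (Zone III, w=75) cum 911
⇒ y* = 8

(11, 8)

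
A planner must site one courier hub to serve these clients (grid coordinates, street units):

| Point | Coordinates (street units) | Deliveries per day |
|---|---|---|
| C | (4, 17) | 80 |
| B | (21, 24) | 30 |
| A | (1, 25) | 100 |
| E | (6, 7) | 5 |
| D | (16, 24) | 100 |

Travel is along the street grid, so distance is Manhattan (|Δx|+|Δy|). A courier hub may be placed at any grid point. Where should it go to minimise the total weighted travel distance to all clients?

(4, 24)

Manhattan distance separates: Σwᵢ(|x−xᵢ|+|y−yᵢ|) = Σwᵢ|x−xᵢ| + Σwᵢ|y−yᵢ|, so x and y are optimised independently as 1-D weighted medians.
Total weight W = 315; half = 157.5.
x-coordinate, sorted with cumulative weight:
  x=1 (A, w=100) cum 100
  x=4 (C, w=80) cum 180  ← median
  x=6 (E, w=5) cum 185
  x=16 (D, w=100) cum 285
  x=21 (B, w=30) cum 315
⇒ x* = 4
y-coordinate, sorted with cumulative weight:
  y=7 (E, w=5) cum 5
  y=17 (C, w=80) cum 85
  y=24 (B, w=30) cum 115
  y=24 (D, w=100) cum 215  ← median
  y=25 (A, w=100) cum 315
⇒ y* = 24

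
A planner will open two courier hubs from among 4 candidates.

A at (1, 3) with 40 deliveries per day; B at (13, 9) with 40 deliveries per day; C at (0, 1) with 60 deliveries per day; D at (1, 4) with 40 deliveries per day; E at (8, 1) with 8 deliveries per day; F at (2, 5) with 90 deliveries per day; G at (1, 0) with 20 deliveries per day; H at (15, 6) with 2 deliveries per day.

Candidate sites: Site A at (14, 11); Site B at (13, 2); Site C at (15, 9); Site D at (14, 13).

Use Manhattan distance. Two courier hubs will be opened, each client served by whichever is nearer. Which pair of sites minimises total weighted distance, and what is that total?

{Site B, Site C}, total 3594

Evaluate every pair (each demand assigned to the nearer of the two):
  {Site B, Site C}: total = 3594
  {Site A, Site B}: total = 3640
  {Site B, Site D}: total = 3720
  {Site A, Site C}: total = 5136
  {Site C, Site D}: total = 5136
  {Site A, Site D}: total = 5440
Best pair: {Site B, Site C} with total 3594.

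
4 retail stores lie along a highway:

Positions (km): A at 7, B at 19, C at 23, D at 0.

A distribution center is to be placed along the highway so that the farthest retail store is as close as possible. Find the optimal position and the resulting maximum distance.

The 1-center on a line is the midpoint of the two extreme points: leftmost at 0, rightmost at 23.
Optimal location = (0 + 23)/2 = 11.5; maximum distance = (23 − 0)/2 = 11.5.

location 11.5, max distance 11.5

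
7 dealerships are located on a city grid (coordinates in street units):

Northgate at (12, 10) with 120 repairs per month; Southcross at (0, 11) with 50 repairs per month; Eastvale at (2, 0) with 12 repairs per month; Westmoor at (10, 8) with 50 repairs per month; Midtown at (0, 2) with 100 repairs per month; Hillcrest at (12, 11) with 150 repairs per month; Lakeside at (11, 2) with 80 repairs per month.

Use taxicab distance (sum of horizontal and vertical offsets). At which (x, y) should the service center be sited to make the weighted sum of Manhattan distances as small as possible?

Manhattan distance separates: Σwᵢ(|x−xᵢ|+|y−yᵢ|) = Σwᵢ|x−xᵢ| + Σwᵢ|y−yᵢ|, so x and y are optimised independently as 1-D weighted medians.
Total weight W = 562; half = 281.
x-coordinate, sorted with cumulative weight:
  x=0 (Southcross, w=50) cum 50
  x=0 (Midtown, w=100) cum 150
  x=2 (Eastvale, w=12) cum 162
  x=10 (Westmoor, w=50) cum 212
  x=11 (Lakeside, w=80) cum 292  ← median
  x=12 (Northgate, w=120) cum 412
  x=12 (Hillcrest, w=150) cum 562
⇒ x* = 11
y-coordinate, sorted with cumulative weight:
  y=0 (Eastvale, w=12) cum 12
  y=2 (Midtown, w=100) cum 112
  y=2 (Lakeside, w=80) cum 192
  y=8 (Westmoor, w=50) cum 242
  y=10 (Northgate, w=120) cum 362  ← median
  y=11 (Southcross, w=50) cum 412
  y=11 (Hillcrest, w=150) cum 562
⇒ y* = 10

(11, 10)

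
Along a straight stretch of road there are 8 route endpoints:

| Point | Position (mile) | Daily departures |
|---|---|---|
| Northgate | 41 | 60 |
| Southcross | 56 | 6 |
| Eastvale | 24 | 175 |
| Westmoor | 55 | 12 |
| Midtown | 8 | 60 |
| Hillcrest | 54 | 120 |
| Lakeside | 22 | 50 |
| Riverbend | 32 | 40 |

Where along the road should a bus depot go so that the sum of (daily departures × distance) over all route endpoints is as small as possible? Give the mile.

For a sum of weighted absolute distances on a line, the optimum is the weighted median (not the mean). Total weight W = 523; half-weight = 261.5.
Sort by position and accumulate weight:
  mile 8 (Midtown, w=60) → cum 60
  mile 22 (Lakeside, w=50) → cum 110
  mile 24 (Eastvale, w=175) → cum 285  ≥ 261.5 → median here
  mile 32 (Riverbend, w=40) → cum 325
  mile 41 (Northgate, w=60) → cum 385
  mile 54 (Hillcrest, w=120) → cum 505
  mile 55 (Westmoor, w=12) → cum 517
  mile 56 (Southcross, w=6) → cum 523
Optimal location: mile 24.

x = 24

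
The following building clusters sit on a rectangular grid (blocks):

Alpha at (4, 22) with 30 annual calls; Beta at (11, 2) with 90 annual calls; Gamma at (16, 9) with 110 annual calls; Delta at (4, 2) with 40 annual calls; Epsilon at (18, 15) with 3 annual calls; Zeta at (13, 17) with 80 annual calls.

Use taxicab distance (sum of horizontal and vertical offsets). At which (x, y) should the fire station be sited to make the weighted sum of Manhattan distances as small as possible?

Manhattan distance separates: Σwᵢ(|x−xᵢ|+|y−yᵢ|) = Σwᵢ|x−xᵢ| + Σwᵢ|y−yᵢ|, so x and y are optimised independently as 1-D weighted medians.
Total weight W = 353; half = 176.5.
x-coordinate, sorted with cumulative weight:
  x=4 (Alpha, w=30) cum 30
  x=4 (Delta, w=40) cum 70
  x=11 (Beta, w=90) cum 160
  x=13 (Zeta, w=80) cum 240  ← median
  x=16 (Gamma, w=110) cum 350
  x=18 (Epsilon, w=3) cum 353
⇒ x* = 13
y-coordinate, sorted with cumulative weight:
  y=2 (Beta, w=90) cum 90
  y=2 (Delta, w=40) cum 130
  y=9 (Gamma, w=110) cum 240  ← median
  y=15 (Epsilon, w=3) cum 243
  y=17 (Zeta, w=80) cum 323
  y=22 (Alpha, w=30) cum 353
⇒ y* = 9

(13, 9)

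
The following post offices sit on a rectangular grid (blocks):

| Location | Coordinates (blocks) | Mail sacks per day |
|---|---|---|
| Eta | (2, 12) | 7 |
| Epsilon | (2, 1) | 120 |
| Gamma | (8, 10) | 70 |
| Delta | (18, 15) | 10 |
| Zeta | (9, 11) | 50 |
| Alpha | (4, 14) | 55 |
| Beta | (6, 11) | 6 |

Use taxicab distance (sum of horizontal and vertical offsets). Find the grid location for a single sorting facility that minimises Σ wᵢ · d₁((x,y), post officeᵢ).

Manhattan distance separates: Σwᵢ(|x−xᵢ|+|y−yᵢ|) = Σwᵢ|x−xᵢ| + Σwᵢ|y−yᵢ|, so x and y are optimised independently as 1-D weighted medians.
Total weight W = 318; half = 159.
x-coordinate, sorted with cumulative weight:
  x=2 (Eta, w=7) cum 7
  x=2 (Epsilon, w=120) cum 127
  x=4 (Alpha, w=55) cum 182  ← median
  x=6 (Beta, w=6) cum 188
  x=8 (Gamma, w=70) cum 258
  x=9 (Zeta, w=50) cum 308
  x=18 (Delta, w=10) cum 318
⇒ x* = 4
y-coordinate, sorted with cumulative weight:
  y=1 (Epsilon, w=120) cum 120
  y=10 (Gamma, w=70) cum 190  ← median
  y=11 (Zeta, w=50) cum 240
  y=11 (Beta, w=6) cum 246
  y=12 (Eta, w=7) cum 253
  y=14 (Alpha, w=55) cum 308
  y=15 (Delta, w=10) cum 318
⇒ y* = 10

(4, 10)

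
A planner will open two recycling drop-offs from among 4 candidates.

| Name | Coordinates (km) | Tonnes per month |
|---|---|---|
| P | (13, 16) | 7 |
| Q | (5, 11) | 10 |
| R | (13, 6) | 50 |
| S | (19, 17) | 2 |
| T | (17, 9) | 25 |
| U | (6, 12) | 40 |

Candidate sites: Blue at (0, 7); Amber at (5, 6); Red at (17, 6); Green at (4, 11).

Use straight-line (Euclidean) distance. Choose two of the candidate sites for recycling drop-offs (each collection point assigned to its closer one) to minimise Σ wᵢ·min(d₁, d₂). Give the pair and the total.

{Red, Green}, total 468.9

Evaluate every pair (each demand assigned to the nearer of the two):
  {Red, Green}: total = 468.9
  {Amber, Red}: total = 666.1
  {Blue, Red}: total = 749.2
  {Amber, Green}: total = 913.1
  {Blue, Green}: total = 1047.4
  {Blue, Amber}: total = 1127.8
Best pair: {Red, Green} with total 468.9.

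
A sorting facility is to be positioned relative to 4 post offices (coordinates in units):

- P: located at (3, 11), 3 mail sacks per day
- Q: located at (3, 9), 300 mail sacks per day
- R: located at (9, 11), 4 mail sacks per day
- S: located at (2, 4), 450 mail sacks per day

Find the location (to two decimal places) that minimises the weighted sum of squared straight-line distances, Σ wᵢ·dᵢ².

(2.44, 6.05)

The minimiser of Σwᵢ‖p−pᵢ‖² is the weighted centroid p* = (Σwᵢpᵢ)/(Σwᵢ).
Σwᵢ = 757.
Σwᵢxᵢ = 3·3 + 300·3 + 4·9 + 450·2 = 1845.
Σwᵢyᵢ = 3·11 + 300·9 + 4·11 + 450·4 = 4577.
x* = 1845/757 = 2.44, y* = 4577/757 = 6.05.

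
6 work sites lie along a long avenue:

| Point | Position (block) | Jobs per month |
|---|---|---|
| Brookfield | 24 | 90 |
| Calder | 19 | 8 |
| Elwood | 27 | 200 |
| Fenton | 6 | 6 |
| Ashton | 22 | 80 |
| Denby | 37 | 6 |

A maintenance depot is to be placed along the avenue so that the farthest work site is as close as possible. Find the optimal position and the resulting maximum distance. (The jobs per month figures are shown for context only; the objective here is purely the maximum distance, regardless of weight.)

location 21.5, max distance 15.5

The 1-center on a line is the midpoint of the two extreme points: leftmost at 6, rightmost at 37.
Optimal location = (6 + 37)/2 = 21.5; maximum distance = (37 − 6)/2 = 15.5.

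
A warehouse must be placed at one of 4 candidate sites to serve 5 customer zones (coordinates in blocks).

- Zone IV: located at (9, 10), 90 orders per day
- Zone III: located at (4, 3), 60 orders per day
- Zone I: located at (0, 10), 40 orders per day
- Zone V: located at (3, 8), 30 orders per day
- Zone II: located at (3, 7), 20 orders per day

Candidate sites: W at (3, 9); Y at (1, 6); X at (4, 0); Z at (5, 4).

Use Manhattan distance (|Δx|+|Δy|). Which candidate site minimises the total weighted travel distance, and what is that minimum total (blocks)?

Total weighted distance at each candidate:
  W (3, 9): total = 1280
  Y (1, 6): total = 1820
  X (4, 0): total = 2520
  Z (5, 4): total = 1740
Minimum is at W with total 1280 blocks.

W, total 1280 blocks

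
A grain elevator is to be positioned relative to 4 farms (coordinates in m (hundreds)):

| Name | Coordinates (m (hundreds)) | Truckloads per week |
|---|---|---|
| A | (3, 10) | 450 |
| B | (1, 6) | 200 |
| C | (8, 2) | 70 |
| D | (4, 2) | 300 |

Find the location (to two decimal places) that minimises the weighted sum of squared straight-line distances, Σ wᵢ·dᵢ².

(3.25, 6.31)

The minimiser of Σwᵢ‖p−pᵢ‖² is the weighted centroid p* = (Σwᵢpᵢ)/(Σwᵢ).
Σwᵢ = 1020.
Σwᵢxᵢ = 450·3 + 200·1 + 70·8 + 300·4 = 3310.
Σwᵢyᵢ = 450·10 + 200·6 + 70·2 + 300·2 = 6440.
x* = 3310/1020 = 3.25, y* = 6440/1020 = 6.31.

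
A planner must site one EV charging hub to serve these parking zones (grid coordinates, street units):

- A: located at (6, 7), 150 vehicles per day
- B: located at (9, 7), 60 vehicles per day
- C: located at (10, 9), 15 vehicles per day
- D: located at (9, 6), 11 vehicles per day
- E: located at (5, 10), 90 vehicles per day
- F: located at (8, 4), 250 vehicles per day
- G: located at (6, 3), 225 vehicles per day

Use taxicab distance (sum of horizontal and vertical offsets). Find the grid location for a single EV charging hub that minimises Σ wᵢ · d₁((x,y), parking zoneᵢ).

(6, 4)

Manhattan distance separates: Σwᵢ(|x−xᵢ|+|y−yᵢ|) = Σwᵢ|x−xᵢ| + Σwᵢ|y−yᵢ|, so x and y are optimised independently as 1-D weighted medians.
Total weight W = 801; half = 400.5.
x-coordinate, sorted with cumulative weight:
  x=5 (E, w=90) cum 90
  x=6 (A, w=150) cum 240
  x=6 (G, w=225) cum 465  ← median
  x=8 (F, w=250) cum 715
  x=9 (B, w=60) cum 775
  x=9 (D, w=11) cum 786
  x=10 (C, w=15) cum 801
⇒ x* = 6
y-coordinate, sorted with cumulative weight:
  y=3 (G, w=225) cum 225
  y=4 (F, w=250) cum 475  ← median
  y=6 (D, w=11) cum 486
  y=7 (A, w=150) cum 636
  y=7 (B, w=60) cum 696
  y=9 (C, w=15) cum 711
  y=10 (E, w=90) cum 801
⇒ y* = 4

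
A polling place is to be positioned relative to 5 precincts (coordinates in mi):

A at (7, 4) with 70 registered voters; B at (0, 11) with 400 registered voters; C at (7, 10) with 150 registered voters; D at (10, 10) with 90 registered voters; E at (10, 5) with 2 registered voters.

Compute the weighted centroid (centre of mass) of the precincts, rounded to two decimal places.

The minimiser of Σwᵢ‖p−pᵢ‖² is the weighted centroid p* = (Σwᵢpᵢ)/(Σwᵢ).
Σwᵢ = 712.
Σwᵢxᵢ = 70·7 + 400·0 + 150·7 + 90·10 + 2·10 = 2460.
Σwᵢyᵢ = 70·4 + 400·11 + 150·10 + 90·10 + 2·5 = 7090.
x* = 2460/712 = 3.46, y* = 7090/712 = 9.96.

(3.46, 9.96)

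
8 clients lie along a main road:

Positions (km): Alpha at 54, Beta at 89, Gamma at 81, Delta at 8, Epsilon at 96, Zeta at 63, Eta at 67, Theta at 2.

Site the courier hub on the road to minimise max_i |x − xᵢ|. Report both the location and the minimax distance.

location 49, max distance 47

The 1-center on a line is the midpoint of the two extreme points: leftmost at 2, rightmost at 96.
Optimal location = (2 + 96)/2 = 49; maximum distance = (96 − 2)/2 = 47.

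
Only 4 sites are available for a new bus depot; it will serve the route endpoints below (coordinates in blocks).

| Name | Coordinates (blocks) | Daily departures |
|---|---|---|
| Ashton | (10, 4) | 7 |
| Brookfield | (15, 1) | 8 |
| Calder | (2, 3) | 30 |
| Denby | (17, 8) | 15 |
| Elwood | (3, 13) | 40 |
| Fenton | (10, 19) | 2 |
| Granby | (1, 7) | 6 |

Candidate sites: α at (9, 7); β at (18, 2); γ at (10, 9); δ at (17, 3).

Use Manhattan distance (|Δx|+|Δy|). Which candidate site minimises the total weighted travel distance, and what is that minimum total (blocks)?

α, total 1143 blocks

Total weighted distance at each candidate:
  α (9, 7): total = 1143
  β (18, 2): total = 1939
  γ (10, 9): total = 1205
  δ (17, 3): total = 1739
Minimum is at α with total 1143 blocks.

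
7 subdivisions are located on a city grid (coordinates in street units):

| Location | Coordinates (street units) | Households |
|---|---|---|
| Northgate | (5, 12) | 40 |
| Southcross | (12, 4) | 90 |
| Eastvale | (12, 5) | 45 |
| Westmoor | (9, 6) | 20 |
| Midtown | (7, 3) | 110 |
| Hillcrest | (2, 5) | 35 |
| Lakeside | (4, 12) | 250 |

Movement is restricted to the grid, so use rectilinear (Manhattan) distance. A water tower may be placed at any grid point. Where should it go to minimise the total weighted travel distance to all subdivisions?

Manhattan distance separates: Σwᵢ(|x−xᵢ|+|y−yᵢ|) = Σwᵢ|x−xᵢ| + Σwᵢ|y−yᵢ|, so x and y are optimised independently as 1-D weighted medians.
Total weight W = 590; half = 295.
x-coordinate, sorted with cumulative weight:
  x=2 (Hillcrest, w=35) cum 35
  x=4 (Lakeside, w=250) cum 285
  x=5 (Northgate, w=40) cum 325  ← median
  x=7 (Midtown, w=110) cum 435
  x=9 (Westmoor, w=20) cum 455
  x=12 (Southcross, w=90) cum 545
  x=12 (Eastvale, w=45) cum 590
⇒ x* = 5
y-coordinate, sorted with cumulative weight:
  y=3 (Midtown, w=110) cum 110
  y=4 (Southcross, w=90) cum 200
  y=5 (Eastvale, w=45) cum 245
  y=5 (Hillcrest, w=35) cum 280
  y=6 (Westmoor, w=20) cum 300  ← median
  y=12 (Northgate, w=40) cum 340
  y=12 (Lakeside, w=250) cum 590
⇒ y* = 6

(5, 6)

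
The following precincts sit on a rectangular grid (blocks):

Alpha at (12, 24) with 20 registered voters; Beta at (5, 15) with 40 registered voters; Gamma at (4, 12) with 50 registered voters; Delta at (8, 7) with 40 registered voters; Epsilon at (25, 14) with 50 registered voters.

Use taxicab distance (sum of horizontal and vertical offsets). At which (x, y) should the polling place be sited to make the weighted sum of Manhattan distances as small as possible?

(8, 14)

Manhattan distance separates: Σwᵢ(|x−xᵢ|+|y−yᵢ|) = Σwᵢ|x−xᵢ| + Σwᵢ|y−yᵢ|, so x and y are optimised independently as 1-D weighted medians.
Total weight W = 200; half = 100.
x-coordinate, sorted with cumulative weight:
  x=4 (Gamma, w=50) cum 50
  x=5 (Beta, w=40) cum 90
  x=8 (Delta, w=40) cum 130  ← median
  x=12 (Alpha, w=20) cum 150
  x=25 (Epsilon, w=50) cum 200
⇒ x* = 8
y-coordinate, sorted with cumulative weight:
  y=7 (Delta, w=40) cum 40
  y=12 (Gamma, w=50) cum 90
  y=14 (Epsilon, w=50) cum 140  ← median
  y=15 (Beta, w=40) cum 180
  y=24 (Alpha, w=20) cum 200
⇒ y* = 14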